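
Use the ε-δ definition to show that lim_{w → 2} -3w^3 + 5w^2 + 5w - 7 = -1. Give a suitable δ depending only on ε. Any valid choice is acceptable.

δ = min(1, ε/33)

Suppose ε > 0. We want δ > 0 such that 0 < |w − 2| < δ implies |(-3w^3 + 5w^2 + 5w - 7) + 1| < ε.
(-3w^3 + 5w^2 + 5w - 7) + 1 = -3w^3 + 5w^2 + 5w - 6 = (w − 2)(-3w^2 - w + 3).
So |(-3w^3 + 5w^2 + 5w - 7) + 1| = |w − 2|·|-3w^2 - w + 3|.
Assume first that |w − 2| < 1, so |w| < 3. Then |-3w^2 - w + 3| ≤ 3·3^2 + 3 + 3 = 33.
Hence |(-3w^3 + 5w^2 + 5w - 7) + 1| ≤ 33|w − 2| < ε provided |w − 2| < ε/33.
Take δ = min(1, ε/33). Then 0 < |w − 2| < δ gives both |w − 2| < 1 and |w − 2| < ε/33, so |(-3w^3 + 5w^2 + 5w - 7) + 1| < ε.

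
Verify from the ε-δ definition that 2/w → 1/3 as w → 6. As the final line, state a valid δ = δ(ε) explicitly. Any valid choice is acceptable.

δ = min(3, 9ε)

Fix ε > 0. We seek δ > 0 such that 0 < |w − 6| < δ implies |2/w − (1/3)| < ε.
|2/w − (1/3)| = 2·|6 − w|/(6·|w|) = 2|w − 6|/(6|w|).
Require δ ≤ 3 so that |w| > 6 − 3 = 3, hence 6|w| > 18.
Then |2/w − (1/3)| < 2|w − 6|/18, which is < ε when |w − 6| < 9ε.
Take δ = min(3, 9ε). Then 0 < |w − 6| < δ gives both |w − 6| < 3 and |w − 6| < 9ε, so |2/w − (1/3)| < ε.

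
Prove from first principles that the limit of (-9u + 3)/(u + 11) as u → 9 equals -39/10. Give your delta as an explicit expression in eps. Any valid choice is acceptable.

Let eps > 0. We want delta > 0 with 0 < |u − 9| < delta ⇒ |(-9u + 3)/(u + 11) + 39/10| < eps.
Combining over a common denominator, (-9u + 3)/(u + 11) + 39/10 = [(-9u + 3)·20 − (-78)·(u + 11)] / [20·(u + 11)] = -102(u − 9) / (20(u + 11)).
So |(-9u + 3)/(u + 11) + 39/10| = 102|u − 9| / (20·|u + 11|).
Restrict delta ≤ 10. Then |u − 9| < 10 gives |u + 11| = |(u − 9) + 20| ≥ 20 − 10 = 10.
Hence |(-9u + 3)/(u + 11) + 39/10| < 102|u − 9|/(20·10) = (51/100)|u − 9|, which is < eps once |u − 9| < (100/51)eps.
Take delta = min(10, (100/51)eps). Then 0 < |u − 9| < delta forces both bounds, so |(-9u + 3)/(u + 11) + 39/10| < eps.

delta = min(10, (100/51)eps)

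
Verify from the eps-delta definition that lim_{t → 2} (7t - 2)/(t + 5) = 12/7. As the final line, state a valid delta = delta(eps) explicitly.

Let eps > 0 be given. We want delta > 0 with 0 < |t − 2| < delta ⇒ |(7t - 2)/(t + 5) − (12/7)| < eps.
Combining over a common denominator, (7t - 2)/(t + 5) − (12/7) = [(7t - 2)·7 − 12·(t + 5)] / [7·(t + 5)] = 37(t − 2) / (7(t + 5)).
So |(7t - 2)/(t + 5) − (12/7)| = 37|t − 2| / (7·|t + 5|).
Require delta ≤ 7/2, so |t + 5| ≥ |7| − |t − 2| > 7 − 7/2 = 7/2.
Hence |(7t - 2)/(t + 5) − (12/7)| < 37|t − 2|/(7·(7/2)) = (74/49)|t − 2|, which is < eps once |t − 2| < (49/74)eps.
Take delta = min(7/2, (49/74)eps). Then 0 < |t − 2| < delta forces both bounds, so |(7t - 2)/(t + 5) − (12/7)| < eps.

delta = min(7/2, (49/74)eps)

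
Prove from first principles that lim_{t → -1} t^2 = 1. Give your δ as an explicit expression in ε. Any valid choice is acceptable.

Let ε > 0. We seek δ > 0 with 0 < |t + 1| < δ ⇒ |t^2 − 1| < ε.
Factor: t^2 − 1 = (t + 1)(t - 1), so |t^2 − 1| = |t + 1|·|t - 1|.
Impose δ ≤ 1 so that |t| < 2; then |t - 1| ≤ 3.
Hence |t^2 − 1| ≤ 3|t + 1|, which is < ε once |t + 1| < ε/3.
Take δ = min(1, ε/3). If 0 < |t + 1| < δ then both bounds hold and |t^2 − 1| ≤ 3|t + 1| < 3·(ε/3) = ε.

δ = min(1, ε/3)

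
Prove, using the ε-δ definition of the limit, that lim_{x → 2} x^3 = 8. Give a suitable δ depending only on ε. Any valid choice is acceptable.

δ = min(2, ε/28)

Let ε > 0. We seek δ > 0 with 0 < |x − 2| < δ ⇒ |x^3 − 8| < ε.
Factor: x^3 − 8 = (x − 2)(x^2 + 2x + 4), so |x^3 − 8| = |x − 2|·|x^2 + 2x + 4|.
Restrict δ ≤ 2. Then |x − 2| < 2 gives |x| < 4, so by the triangle inequality |x^2 + 2x + 4| ≤ 4^2 + 2·4 + 4 = 28.
Hence |x^3 − 8| ≤ 28|x − 2|, which is < ε once |x − 2| < ε/28.
Take δ = min(2, ε/28). If 0 < |x − 2| < δ then both bounds hold and |x^3 − 8| ≤ 28|x − 2| < 28·(ε/28) = ε.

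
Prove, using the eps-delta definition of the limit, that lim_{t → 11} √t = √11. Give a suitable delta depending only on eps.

Let eps > 0. We want delta > 0 such that 0 < |t − 11| < delta implies |√t − √11| < eps.
Multiplying by the conjugate, |√t − √11| = |t − 11|/(√t + √11).
Restrict delta ≤ 11 so that |t − 11| < 11 forces t > 0, and then √t + √11 > √11.
Hence |√t − √11| < |t − 11|/√11, which is < eps once |t − 11| < √11·eps.
Take delta = min(11, √11·eps). If 0 < |t − 11| < delta then t > 0 and |√t − √11| < |t − 11|/√11 < eps.

delta = min(11, √11·eps)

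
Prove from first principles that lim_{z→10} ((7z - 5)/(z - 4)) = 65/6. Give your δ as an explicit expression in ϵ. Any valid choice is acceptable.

Suppose ϵ > 0. We want δ > 0 with 0 < |z − 10| < δ ⇒ |(7z - 5)/(z - 4) − (65/6)| < ϵ.
Combining over a common denominator, (7z - 5)/(z - 4) − (65/6) = [(7z - 5)·6 − 65·(z - 4)] / [6·(z - 4)] = -23(z − 10) / (6(z - 4)).
So |(7z - 5)/(z - 4) − (65/6)| = 23|z − 10| / (6·|z − 4|).
Restrict δ ≤ 3. Then |z − 10| < 3 gives |z − 4| = |(z − 10) + 6| ≥ 6 − 3 = 3.
Hence |(7z - 5)/(z - 4) − (65/6)| < 23|z − 10|/(6·3) = (23/18)|z − 10|, which is < ϵ once |z − 10| < (18/23)ϵ.
Take δ = min(3, (18/23)ϵ). Then 0 < |z − 10| < δ forces both bounds, so |(7z - 5)/(z - 4) − (65/6)| < ϵ.

δ = min(3, (18/23)ϵ)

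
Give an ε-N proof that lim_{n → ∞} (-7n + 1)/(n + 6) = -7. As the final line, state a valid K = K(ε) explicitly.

K = 43/ε

Fix ε > 0. For n ≥ 1, |(-7n + 1)/(n + 6) + 7| = |43|/((n + 6)) = 43/((n + 6)).
Since n + 6 ≥ n for n ≥ 1, this is ≤ 43/(n) = 43/n.
So |(-7n + 1)/(n + 6) + 7| < ε whenever n > 43/ε.
Take K = 43/ε. If n > K then |(-7n + 1)/(n + 6) + 7| ≤ 43/n < ε.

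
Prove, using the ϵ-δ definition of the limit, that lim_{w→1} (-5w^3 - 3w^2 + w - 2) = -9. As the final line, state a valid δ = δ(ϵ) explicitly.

δ = min(1, ϵ/43)

Fix ϵ > 0. We want δ > 0 such that 0 < |w − 1| < δ implies |(-5w^3 - 3w^2 + w - 2) + 9| < ϵ.
(-5w^3 - 3w^2 + w - 2) + 9 = -5w^3 - 3w^2 + w + 7 = (w − 1)(-5w^2 - 8w - 7).
So |(-5w^3 - 3w^2 + w - 2) + 9| = |w − 1|·|-5w^2 - 8w - 7|.
Assume first that |w − 1| < 1, so |w| < 2. Then |-5w^2 - 8w - 7| ≤ 5·2^2 + 8·2 + 7 = 43.
Hence |(-5w^3 - 3w^2 + w - 2) + 9| ≤ 43|w − 1| < ϵ provided |w − 1| < ϵ/43.
Choosing δ = min(1, ϵ/43) ensures both conditions, hence |(-5w^3 - 3w^2 + w - 2) + 9| < ϵ.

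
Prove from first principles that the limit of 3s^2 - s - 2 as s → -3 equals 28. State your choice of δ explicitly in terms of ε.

Fix ε > 0. We want δ > 0 such that 0 < |s + 3| < δ implies |(3s^2 - s - 2) − 28| < ε.
(3s^2 - s - 2) − 28 = 3s^2 - s - 30 = (s + 3)(3s - 10).
So |(3s^2 - s - 2) − 28| = |s + 3|·|3s - 10|.
Assume first that |s + 3| < 2, so |s| < 5. Then |3s - 10| ≤ 3·5 + 10 = 25.
Hence |(3s^2 - s - 2) − 28| ≤ 25|s + 3| < ε provided |s + 3| < ε/25.
Choosing δ = min(2, ε/25) ensures both conditions, hence |(3s^2 - s - 2) − 28| < ε.

δ = min(2, ε/25)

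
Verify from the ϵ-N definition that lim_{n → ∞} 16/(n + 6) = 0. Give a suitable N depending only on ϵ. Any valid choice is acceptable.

N = 16/ϵ

Suppose ϵ > 0. For n ≥ 1, |16/(n + 6) − 0| = 16/(n + 6) ≤ 16/n.
We need 16/n < ϵ, i.e. n > 16/ϵ.
Take N = 16/ϵ. If n > N then |16/(n + 6)| ≤ 16/n < ϵ.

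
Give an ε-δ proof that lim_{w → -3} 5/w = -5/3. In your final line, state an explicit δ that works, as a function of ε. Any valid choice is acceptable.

δ = min(3/2, (9/10)ε)

Let ε > 0 be given. We seek δ > 0 such that 0 < |w + 3| < δ implies |5/w + 5/3| < ε.
|5/w + 5/3| = 5·|-3 − w|/(3·|w|) = 5|w + 3|/(3|w|).
Restrict δ ≤ 3/2. Then |w + 3| < 3/2 gives |w| > 3/2, so 3|w| > 9/2.
Then |5/w + 5/3| < 5|w + 3|/(9/2), which is < ε when |w + 3| < (9/10)ε.
Take δ = min(3/2, (9/10)ε). Then 0 < |w + 3| < δ gives both |w + 3| < 3/2 and |w + 3| < (9/10)ε, so |5/w + 5/3| < ε.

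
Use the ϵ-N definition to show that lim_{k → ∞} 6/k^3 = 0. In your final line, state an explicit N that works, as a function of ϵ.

Suppose ϵ > 0. For k ≥ 1, |6/k^3 − 0| = 6/k^3.
6/k^3 < ϵ ⇔ k^3 > 6/ϵ ⇔ k > (6/ϵ)^{1/3}.
Take N = (6/ϵ)^{1/3}. Then k > N implies 6/k^3 < ϵ.

N = (6/ϵ)^{1/3}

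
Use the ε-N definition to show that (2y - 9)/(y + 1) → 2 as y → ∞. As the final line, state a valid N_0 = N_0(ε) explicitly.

N_0 = 11/ε

Suppose ε > 0. We seek N_0 > 0 such that y > N_0 implies |(2y - 9)/(y + 1) − 2| < ε.
(2y - 9)/(y + 1) − 2 = ((2y - 9) − 2(y + 1)) / ((y + 1)) = -11/((y + 1)).
For y > 0 we have y + 1 > y, so |(2y - 9)/(y + 1) − 2| = 11/((y + 1)) < 11/(y) = 11/y.
Thus |(2y - 9)/(y + 1) − 2| < ε whenever y > 11/ε.
Take N_0 = 11/ε. If y > N_0 then |(2y - 9)/(y + 1) − 2| < 11/y < ε.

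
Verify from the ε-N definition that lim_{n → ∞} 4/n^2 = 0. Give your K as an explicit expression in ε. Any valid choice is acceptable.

K = (4/ε)^{1/2}

Fix ε > 0. For n ≥ 1, |4/n^2 − 0| = 4/n^2.
4/n^2 < ε ⇔ n^2 > 4/ε ⇔ n > (4/ε)^{1/2}.
Take K = (4/ε)^{1/2}. Then n > K implies 4/n^2 < ε.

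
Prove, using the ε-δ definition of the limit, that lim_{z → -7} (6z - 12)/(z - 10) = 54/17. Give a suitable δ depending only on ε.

δ = min(17/2, (289/96)ε)

Let ε > 0. We want δ > 0 with 0 < |z + 7| < δ ⇒ |(6z - 12)/(z - 10) − (54/17)| < ε.
Combining over a common denominator, (6z - 12)/(z - 10) − (54/17) = [(6z - 12)·(-17) − (-54)·(z - 10)] / [(-17)·(z - 10)] = -48(z + 7) / ((-17)(z - 10)).
So |(6z - 12)/(z - 10) − (54/17)| = 48|z + 7| / (17·|z − 10|).
Restrict δ ≤ 17/2. Then |z + 7| < 17/2 gives |z − 10| = |(z + 7) + (-17)| ≥ 17 − 17/2 = 17/2.
Hence |(6z - 12)/(z - 10) − (54/17)| < 48|z + 7|/(17·(17/2)) = (96/289)|z + 7|, which is < ε once |z + 7| < (289/96)ε.
Take δ = min(17/2, (289/96)ε). Then 0 < |z + 7| < δ forces both bounds, so |(6z - 12)/(z - 10) − (54/17)| < ε.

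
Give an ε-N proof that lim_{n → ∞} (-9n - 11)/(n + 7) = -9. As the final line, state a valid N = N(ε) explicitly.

N = 52/ε

Suppose ε > 0. For n ≥ 1, |(-9n - 11)/(n + 7) + 9| = |52|/((n + 7)) = 52/((n + 7)).
Since n + 7 ≥ n for n ≥ 1, this is ≤ 52/(n) = 52/n.
So |(-9n - 11)/(n + 7) + 9| < ε whenever n > 52/ε.
Take N = 52/ε. If n > N then |(-9n - 11)/(n + 7) + 9| ≤ 52/n < ε.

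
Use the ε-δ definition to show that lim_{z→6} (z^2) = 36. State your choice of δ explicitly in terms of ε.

Fix ε > 0. We seek δ > 0 with 0 < |z − 6| < δ ⇒ |z^2 − 36| < ε.
Factor: z^2 − 36 = (z − 6)(z + 6), so |z^2 − 36| = |z − 6|·|z + 6|.
Impose δ ≤ 2 so that |z| < 8; then |z + 6| ≤ 14.
Hence |z^2 − 36| ≤ 14|z − 6|, which is < ε once |z − 6| < ε/14.
Take δ = min(2, ε/14). If 0 < |z − 6| < δ then both bounds hold and |z^2 − 36| ≤ 14|z − 6| < 14·(ε/14) = ε.

δ = min(2, ε/14)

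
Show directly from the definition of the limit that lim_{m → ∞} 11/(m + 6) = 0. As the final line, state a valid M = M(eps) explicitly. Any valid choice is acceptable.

Let eps > 0 be given. For m ≥ 1, |11/(m + 6) − 0| = 11/(m + 6) ≤ 11/m.
We need 11/m < eps, i.e. m > 11/eps.
Take M = 11/eps. If m > M then |11/(m + 6)| ≤ 11/m < eps.

M = 11/eps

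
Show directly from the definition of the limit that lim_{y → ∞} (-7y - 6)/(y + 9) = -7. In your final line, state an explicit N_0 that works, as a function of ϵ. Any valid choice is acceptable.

N_0 = 57/ϵ

Fix ϵ > 0. We seek N_0 > 0 such that y > N_0 implies |(-7y - 6)/(y + 9) + 7| < ϵ.
(-7y - 6)/(y + 9) + 7 = ((-7y - 6) − (-7)(y + 9)) / ((y + 9)) = 57/((y + 9)).
For y > 0 we have y + 9 > y, so |(-7y - 6)/(y + 9) + 7| = 57/((y + 9)) < 57/(y) = 57/y.
Thus |(-7y - 6)/(y + 9) + 7| < ϵ whenever y > 57/ϵ.
Take N_0 = 57/ϵ. If y > N_0 then |(-7y - 6)/(y + 9) + 7| < 57/y < ϵ.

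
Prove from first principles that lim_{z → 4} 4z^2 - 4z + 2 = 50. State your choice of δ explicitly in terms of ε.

δ = min(1, ε/32)

Fix ε > 0. We want δ > 0 such that 0 < |z − 4| < δ implies |(4z^2 - 4z + 2) − 50| < ε.
(4z^2 - 4z + 2) − 50 = 4z^2 - 4z - 48 = (z − 4)(4z + 12).
So |(4z^2 - 4z + 2) − 50| = |z − 4|·|4z + 12|.
Require δ ≤ 1. Then |z − 4| < 1 gives |z| < 5, and by the triangle inequality |4z + 12| ≤ 4·5 + 12 = 32.
Hence |(4z^2 - 4z + 2) − 50| ≤ 32|z − 4| < ε provided |z − 4| < ε/32.
Choosing δ = min(1, ε/32) ensures both conditions, hence |(4z^2 - 4z + 2) − 50| < ε.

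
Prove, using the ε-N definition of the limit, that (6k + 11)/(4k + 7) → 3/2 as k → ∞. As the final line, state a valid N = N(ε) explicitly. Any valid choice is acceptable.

N = (1/8)/ε

Fix ε > 0. For k ≥ 1, |(6k + 11)/(4k + 7) − (3/2)| = |2|/(4(4k + 7)) = 2/(4(4k + 7)).
Since 4k + 7 ≥ 4k for k ≥ 1, this is ≤ 2/(4·4k) = (1/8)/k.
So |(6k + 11)/(4k + 7) − (3/2)| < ε whenever k > (1/8)/ε.
Take N = (1/8)/ε. If k > N then |(6k + 11)/(4k + 7) − (3/2)| ≤ (1/8)/k < ε.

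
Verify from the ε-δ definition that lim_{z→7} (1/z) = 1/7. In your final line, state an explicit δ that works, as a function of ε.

δ = min(7/2, (49/2)ε)

Let ε > 0 be given. We seek δ > 0 such that 0 < |z − 7| < δ implies |1/z − (1/7)| < ε.
|1/z − (1/7)| = |7 − z|/(7·|z|) = |z − 7|/(7|z|).
Restrict δ ≤ 7/2. Then |z − 7| < 7/2 gives |z| > 7/2, so 7|z| > 49/2.
Then |1/z − (1/7)| < |z − 7|/(49/2), which is < ε when |z − 7| < (49/2)ε.
Take δ = min(7/2, (49/2)ε). Then 0 < |z − 7| < δ gives both |z − 7| < 7/2 and |z − 7| < (49/2)ε, so |1/z − (1/7)| < ε.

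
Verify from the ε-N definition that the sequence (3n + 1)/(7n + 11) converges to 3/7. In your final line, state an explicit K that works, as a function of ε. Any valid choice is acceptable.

K = (26/49)/ε

Let ε > 0 be given. For n ≥ 1, |(3n + 1)/(7n + 11) − (3/7)| = |-26|/(7(7n + 11)) = 26/(7(7n + 11)).
Since 7n + 11 ≥ 7n for n ≥ 1, this is ≤ 26/(7·7n) = (26/49)/n.
So |(3n + 1)/(7n + 11) − (3/7)| < ε whenever n > (26/49)/ε.
Take K = (26/49)/ε. If n > K then |(3n + 1)/(7n + 11) − (3/7)| ≤ (26/49)/n < ε.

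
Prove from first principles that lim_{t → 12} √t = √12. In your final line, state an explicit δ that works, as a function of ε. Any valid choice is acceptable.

Fix ε > 0. We want δ > 0 such that 0 < |t − 12| < δ implies |√t − √12| < ε.
Multiplying by the conjugate, |√t − √12| = |t − 12|/(√t + √12).
Restrict δ ≤ 12 so that |t − 12| < 12 forces t > 0, and then √t + √12 > √12.
Hence |√t − √12| < |t − 12|/√12, which is < ε once |t − 12| < √12·ε.
Take δ = min(12, √12·ε). If 0 < |t − 12| < δ then t > 0 and |√t − √12| < |t − 12|/√12 < ε.

δ = min(12, √12·ε)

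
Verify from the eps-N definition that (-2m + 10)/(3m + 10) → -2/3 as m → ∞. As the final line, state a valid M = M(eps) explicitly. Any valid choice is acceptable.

M = (50/9)/eps

Let eps > 0 be given. For m ≥ 1, |(-2m + 10)/(3m + 10) + 2/3| = |50|/(3(3m + 10)) = 50/(3(3m + 10)).
Since 3m + 10 ≥ 3m for m ≥ 1, this is ≤ 50/(3·3m) = (50/9)/m.
So |(-2m + 10)/(3m + 10) + 2/3| < eps whenever m > (50/9)/eps.
Take M = (50/9)/eps. If m > M then |(-2m + 10)/(3m + 10) + 2/3| ≤ (50/9)/m < eps.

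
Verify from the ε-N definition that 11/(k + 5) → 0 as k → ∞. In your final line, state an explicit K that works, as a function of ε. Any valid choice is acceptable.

Let ε > 0. For k ≥ 1, |11/(k + 5) − 0| = 11/(k + 5) ≤ 11/k.
We need 11/k < ε, i.e. k > 11/ε.
Take K = 11/ε. If k > K then |11/(k + 5)| ≤ 11/k < ε.

K = 11/ε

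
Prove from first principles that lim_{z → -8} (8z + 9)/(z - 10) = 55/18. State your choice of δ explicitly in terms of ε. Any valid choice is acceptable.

δ = min(9, (162/89)ε)

Let ε > 0 be given. We want δ > 0 with 0 < |z + 8| < δ ⇒ |(8z + 9)/(z - 10) − (55/18)| < ε.
Combining over a common denominator, (8z + 9)/(z - 10) − (55/18) = [(8z + 9)·(-18) − (-55)·(z - 10)] / [(-18)·(z - 10)] = -89(z + 8) / ((-18)(z - 10)).
So |(8z + 9)/(z - 10) − (55/18)| = 89|z + 8| / (18·|z − 10|).
Require δ ≤ 9, so |z − 10| ≥ |-18| − |z + 8| > 18 − 9 = 9.
Hence |(8z + 9)/(z - 10) − (55/18)| < 89|z + 8|/(18·9) = (89/162)|z + 8|, which is < ε once |z + 8| < (162/89)ε.
Take δ = min(9, (162/89)ε). Then 0 < |z + 8| < δ forces both bounds, so |(8z + 9)/(z - 10) − (55/18)| < ε.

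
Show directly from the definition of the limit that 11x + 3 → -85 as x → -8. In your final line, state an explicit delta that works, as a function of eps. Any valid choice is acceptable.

Let eps > 0 be given. We need delta > 0 so that 0 < |x + 8| < delta implies |(11x + 3) + 85| < eps.
Since (11x + 3) + 85 = 11(x + 8), we have |(11x + 3) + 85| = 11|x + 8|.
Thus it suffices that |x + 8| < eps/11.
Take delta = eps/11. If 0 < |x + 8| < delta then |(11x + 3) + 85| = 11|x + 8| < 11·(eps/11) = eps.

delta = eps/11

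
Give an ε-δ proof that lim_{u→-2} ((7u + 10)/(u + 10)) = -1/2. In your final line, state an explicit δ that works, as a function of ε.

δ = min(4, (8/15)ε)

Suppose ε > 0. We want δ > 0 with 0 < |u + 2| < δ ⇒ |(7u + 10)/(u + 10) + 1/2| < ε.
Combining over a common denominator, (7u + 10)/(u + 10) + 1/2 = [(7u + 10)·8 − (-4)·(u + 10)] / [8·(u + 10)] = 60(u + 2) / (8(u + 10)).
So |(7u + 10)/(u + 10) + 1/2| = 60|u + 2| / (8·|u + 10|).
Restrict δ ≤ 4. Then |u + 2| < 4 gives |u + 10| = |(u + 2) + 8| ≥ 8 − 4 = 4.
Hence |(7u + 10)/(u + 10) + 1/2| < 60|u + 2|/(8·4) = (15/8)|u + 2|, which is < ε once |u + 2| < (8/15)ε.
Take δ = min(4, (8/15)ε). Then 0 < |u + 2| < δ forces both bounds, so |(7u + 10)/(u + 10) + 1/2| < ε.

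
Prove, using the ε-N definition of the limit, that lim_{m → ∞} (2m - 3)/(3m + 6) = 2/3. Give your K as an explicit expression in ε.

Let ε > 0 be given. For m ≥ 1, |(2m - 3)/(3m + 6) − (2/3)| = |-21|/(3(3m + 6)) = 21/(3(3m + 6)).
Since 3m + 6 ≥ 3m for m ≥ 1, this is ≤ 21/(3·3m) = (7/3)/m.
So |(2m - 3)/(3m + 6) − (2/3)| < ε whenever m > (7/3)/ε.
Take K = (7/3)/ε. If m > K then |(2m - 3)/(3m + 6) − (2/3)| ≤ (7/3)/m < ε.

K = (7/3)/ε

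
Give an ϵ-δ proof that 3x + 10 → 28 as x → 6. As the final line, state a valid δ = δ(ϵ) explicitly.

Fix ϵ > 0. We need δ > 0 so that 0 < |x − 6| < δ implies |(3x + 10) − 28| < ϵ.
Since (3x + 10) − 28 = 3(x − 6), we have |(3x + 10) − 28| = 3|x − 6|.
So 3|x − 6| < ϵ exactly when |x − 6| < ϵ/3.
Take δ = ϵ/3. If 0 < |x − 6| < δ then |(3x + 10) − 28| = 3|x − 6| < 3·(ϵ/3) = ϵ.

δ = ϵ/3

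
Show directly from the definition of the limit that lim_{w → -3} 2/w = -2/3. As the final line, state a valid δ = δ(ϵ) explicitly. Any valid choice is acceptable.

Suppose ϵ > 0. We seek δ > 0 such that 0 < |w + 3| < δ implies |2/w + 2/3| < ϵ.
|2/w + 2/3| = 2·|-3 − w|/(3·|w|) = 2|w + 3|/(3|w|).
Restrict δ ≤ 3/2. Then |w + 3| < 3/2 gives |w| > 3/2, so 3|w| > 9/2.
Then |2/w + 2/3| < 2|w + 3|/(9/2), which is < ϵ when |w + 3| < (9/4)ϵ.
Take δ = min(3/2, (9/4)ϵ). Then 0 < |w + 3| < δ gives both |w + 3| < 3/2 and |w + 3| < (9/4)ϵ, so |2/w + 2/3| < ϵ.

δ = min(3/2, (9/4)ϵ)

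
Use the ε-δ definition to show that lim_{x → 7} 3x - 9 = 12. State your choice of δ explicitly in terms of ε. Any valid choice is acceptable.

Let ε > 0. We need δ > 0 so that 0 < |x − 7| < δ implies |(3x - 9) − 12| < ε.
Since (3x - 9) − 12 = 3(x − 7), we have |(3x - 9) − 12| = 3|x − 7|.
Thus it suffices that |x − 7| < ε/3.
Take δ = ε/3. If 0 < |x − 7| < δ then |(3x - 9) − 12| = 3|x − 7| < 3·(ε/3) = ε.

δ = ε/3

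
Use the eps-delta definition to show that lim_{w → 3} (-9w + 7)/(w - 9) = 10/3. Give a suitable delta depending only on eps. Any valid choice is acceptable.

delta = min(3, (9/37)eps)

Let eps > 0. We want delta > 0 with 0 < |w − 3| < delta ⇒ |(-9w + 7)/(w - 9) − (10/3)| < eps.
Combining over a common denominator, (-9w + 7)/(w - 9) − (10/3) = [(-9w + 7)·(-6) − (-20)·(w - 9)] / [(-6)·(w - 9)] = 74(w − 3) / ((-6)(w - 9)).
So |(-9w + 7)/(w - 9) − (10/3)| = 74|w − 3| / (6·|w − 9|).
Require delta ≤ 3, so |w − 9| ≥ |-6| − |w − 3| > 6 − 3 = 3.
Hence |(-9w + 7)/(w - 9) − (10/3)| < 74|w − 3|/(6·3) = (37/9)|w − 3|, which is < eps once |w − 3| < (9/37)eps.
Take delta = min(3, (9/37)eps). Then 0 < |w − 3| < delta forces both bounds, so |(-9w + 7)/(w - 9) − (10/3)| < eps.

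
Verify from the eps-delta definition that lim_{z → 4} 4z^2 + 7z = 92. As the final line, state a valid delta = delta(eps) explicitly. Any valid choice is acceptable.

delta = min(1, eps/43)

Let eps > 0. We want delta > 0 such that 0 < |z − 4| < delta implies |(4z^2 + 7z) − 92| < eps.
(4z^2 + 7z) − 92 = 4z^2 + 7z - 92 = (z − 4)(4z + 23).
So |(4z^2 + 7z) − 92| = |z − 4|·|4z + 23|.
Require delta ≤ 1. Then |z − 4| < 1 gives |z| < 5, and by the triangle inequality |4z + 23| ≤ 4·5 + 23 = 43.
Hence |(4z^2 + 7z) − 92| ≤ 43|z − 4| < eps provided |z − 4| < eps/43.
Choosing delta = min(1, eps/43) ensures both conditions, hence |(4z^2 + 7z) − 92| < eps.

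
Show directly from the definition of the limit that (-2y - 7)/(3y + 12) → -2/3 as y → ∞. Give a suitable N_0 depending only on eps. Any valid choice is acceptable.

N_0 = (1/3)/eps

Let eps > 0. We seek N_0 > 0 such that y > N_0 implies |(-2y - 7)/(3y + 12) + 2/3| < eps.
(-2y - 7)/(3y + 12) + 2/3 = (3(-2y - 7) − (-2)(3y + 12)) / (3(3y + 12)) = 3/(3(3y + 12)).
For y > 0 we have 3y + 12 > 3y, so |(-2y - 7)/(3y + 12) + 2/3| = 3/(3(3y + 12)) < 3/(3·3y) = (1/3)/y.
Thus |(-2y - 7)/(3y + 12) + 2/3| < eps whenever y > (1/3)/eps.
Take N_0 = (1/3)/eps. If y > N_0 then |(-2y - 7)/(3y + 12) + 2/3| < (1/3)/y < eps.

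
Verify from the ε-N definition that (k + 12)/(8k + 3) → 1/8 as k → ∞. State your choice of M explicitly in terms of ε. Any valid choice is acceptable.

M = (93/64)/ε

Let ε > 0. For k ≥ 1, |(k + 12)/(8k + 3) − (1/8)| = |93|/(8(8k + 3)) = 93/(8(8k + 3)).
Since 8k + 3 ≥ 8k for k ≥ 1, this is ≤ 93/(8·8k) = (93/64)/k.
So |(k + 12)/(8k + 3) − (1/8)| < ε whenever k > (93/64)/ε.
Take M = (93/64)/ε. If k > M then |(k + 12)/(8k + 3) − (1/8)| ≤ (93/64)/k < ε.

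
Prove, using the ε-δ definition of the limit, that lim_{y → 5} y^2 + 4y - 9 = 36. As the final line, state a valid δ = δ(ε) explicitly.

δ = min(2, ε/16)

Let ε > 0. We want δ > 0 such that 0 < |y − 5| < δ implies |(y^2 + 4y - 9) − 36| < ε.
(y^2 + 4y - 9) − 36 = y^2 + 4y - 45 = (y − 5)(y + 9).
So |(y^2 + 4y - 9) − 36| = |y − 5|·|y + 9|.
Require δ ≤ 2. Then |y − 5| < 2 gives |y| < 7, and by the triangle inequality |y + 9| ≤ 7 + 9 = 16.
Hence |(y^2 + 4y - 9) − 36| ≤ 16|y − 5| < ε provided |y − 5| < ε/16.
Choosing δ = min(2, ε/16) ensures both conditions, hence |(y^2 + 4y - 9) − 36| < ε.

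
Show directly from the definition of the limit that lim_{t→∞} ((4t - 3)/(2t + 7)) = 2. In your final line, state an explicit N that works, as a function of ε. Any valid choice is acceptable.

N = (17/2)/ε

Suppose ε > 0. We seek N > 0 such that t > N implies |(4t - 3)/(2t + 7) − 2| < ε.
(4t - 3)/(2t + 7) − 2 = (2(4t - 3) − 4(2t + 7)) / (2(2t + 7)) = -34/(2(2t + 7)).
For t > 0 we have 2t + 7 > 2t, so |(4t - 3)/(2t + 7) − 2| = 34/(2(2t + 7)) < 34/(2·2t) = (17/2)/t.
Thus |(4t - 3)/(2t + 7) − 2| < ε whenever t > (17/2)/ε.
Take N = (17/2)/ε. If t > N then |(4t - 3)/(2t + 7) − 2| < (17/2)/t < ε.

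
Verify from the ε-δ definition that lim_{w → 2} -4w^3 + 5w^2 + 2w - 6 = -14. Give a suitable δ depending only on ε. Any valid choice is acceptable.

δ = min(1, ε/49)

Let ε > 0 be given. We want δ > 0 such that 0 < |w − 2| < δ implies |(-4w^3 + 5w^2 + 2w - 6) + 14| < ε.
(-4w^3 + 5w^2 + 2w - 6) + 14 = -4w^3 + 5w^2 + 2w + 8 = (w − 2)(-4w^2 - 3w - 4).
So |(-4w^3 + 5w^2 + 2w - 6) + 14| = |w − 2|·|-4w^2 - 3w - 4|.
Assume first that |w − 2| < 1, so |w| < 3. Then |-4w^2 - 3w - 4| ≤ 4·3^2 + 3·3 + 4 = 49.
Hence |(-4w^3 + 5w^2 + 2w - 6) + 14| ≤ 49|w − 2| < ε provided |w − 2| < ε/49.
Take δ = min(1, ε/49). Then 0 < |w − 2| < δ gives both |w − 2| < 1 and |w − 2| < ε/49, so |(-4w^3 + 5w^2 + 2w - 6) + 14| < ε.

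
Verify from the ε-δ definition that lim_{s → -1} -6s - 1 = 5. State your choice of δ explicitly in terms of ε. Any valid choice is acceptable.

δ = ε/6

Let ε > 0. We need δ > 0 so that 0 < |s + 1| < δ implies |(-6s - 1) − 5| < ε.
|(-6s - 1) − 5| = |-6s - 6| = 6|s + 1|.
Thus it suffices that |s + 1| < ε/6.
Choosing δ = ε/6 gives |(-6s - 1) − 5| = 6|s + 1| < ε whenever |s + 1| < δ.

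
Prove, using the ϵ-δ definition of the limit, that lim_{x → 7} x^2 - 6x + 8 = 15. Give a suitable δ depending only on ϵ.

Let ϵ > 0. We want δ > 0 such that 0 < |x − 7| < δ implies |(x^2 - 6x + 8) − 15| < ϵ.
(x^2 - 6x + 8) − 15 = x^2 - 6x - 7 = (x − 7)(x + 1).
So |(x^2 - 6x + 8) − 15| = |x − 7|·|x + 1|.
Assume first that |x − 7| < 1, so |x| < 8. Then |x + 1| ≤ 8 + 1 = 9.
Hence |(x^2 - 6x + 8) − 15| ≤ 9|x − 7| < ϵ provided |x − 7| < ϵ/9.
Take δ = min(1, ϵ/9). Then 0 < |x − 7| < δ gives both |x − 7| < 1 and |x − 7| < ϵ/9, so |(x^2 - 6x + 8) − 15| < ϵ.

δ = min(1, ϵ/9)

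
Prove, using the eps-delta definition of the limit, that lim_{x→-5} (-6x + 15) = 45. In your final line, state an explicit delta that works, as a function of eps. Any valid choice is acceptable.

delta = eps/6

Let eps > 0. We need delta > 0 so that 0 < |x + 5| < delta implies |(-6x + 15) − 45| < eps.
|(-6x + 15) − 45| = |-6x - 30| = 6|x + 5|.
Thus it suffices that |x + 5| < eps/6.
Take delta = eps/6. If 0 < |x + 5| < delta then |(-6x + 15) − 45| = 6|x + 5| < 6·(eps/6) = eps.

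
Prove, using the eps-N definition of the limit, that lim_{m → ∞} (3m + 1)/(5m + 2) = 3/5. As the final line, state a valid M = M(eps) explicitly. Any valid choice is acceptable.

Suppose eps > 0. For m ≥ 1, |(3m + 1)/(5m + 2) − (3/5)| = |-1|/(5(5m + 2)) = 1/(5(5m + 2)).
Since 5m + 2 ≥ 5m for m ≥ 1, this is ≤ 1/(5·5m) = (1/25)/m.
So |(3m + 1)/(5m + 2) − (3/5)| < eps whenever m > (1/25)/eps.
Take M = (1/25)/eps. If m > M then |(3m + 1)/(5m + 2) − (3/5)| ≤ (1/25)/m < eps.

M = (1/25)/eps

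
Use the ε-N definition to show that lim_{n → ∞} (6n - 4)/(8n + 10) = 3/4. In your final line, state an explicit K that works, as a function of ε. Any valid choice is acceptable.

K = (23/16)/ε

Let ε > 0 be given. For n ≥ 1, |(6n - 4)/(8n + 10) − (3/4)| = |-92|/(8(8n + 10)) = 92/(8(8n + 10)).
Since 8n + 10 ≥ 8n for n ≥ 1, this is ≤ 92/(8·8n) = (23/16)/n.
So |(6n - 4)/(8n + 10) − (3/4)| < ε whenever n > (23/16)/ε.
Take K = (23/16)/ε. If n > K then |(6n - 4)/(8n + 10) − (3/4)| ≤ (23/16)/n < ε.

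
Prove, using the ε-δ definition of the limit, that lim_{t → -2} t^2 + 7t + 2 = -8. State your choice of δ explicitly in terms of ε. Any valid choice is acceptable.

δ = min(2, ε/9)

Fix ε > 0. We want δ > 0 such that 0 < |t + 2| < δ implies |(t^2 + 7t + 2) + 8| < ε.
(t^2 + 7t + 2) + 8 = t^2 + 7t + 10 = (t + 2)(t + 5).
So |(t^2 + 7t + 2) + 8| = |t + 2|·|t + 5|.
Assume first that |t + 2| < 2, so |t| < 4. Then |t + 5| ≤ 4 + 5 = 9.
Hence |(t^2 + 7t + 2) + 8| ≤ 9|t + 2| < ε provided |t + 2| < ε/9.
Take δ = min(2, ε/9). Then 0 < |t + 2| < δ gives both |t + 2| < 2 and |t + 2| < ε/9, so |(t^2 + 7t + 2) + 8| < ε.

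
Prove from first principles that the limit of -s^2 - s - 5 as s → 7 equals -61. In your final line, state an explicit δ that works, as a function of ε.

δ = min(2, ε/17)

Suppose ε > 0. We want δ > 0 such that 0 < |s − 7| < δ implies |(-s^2 - s - 5) + 61| < ε.
(-s^2 - s - 5) + 61 = -s^2 - s + 56 = (s − 7)(-s - 8).
So |(-s^2 - s - 5) + 61| = |s − 7|·|-s - 8|.
Assume first that |s − 7| < 2, so |s| < 9. Then |-s - 8| ≤ 9 + 8 = 17.
Hence |(-s^2 - s - 5) + 61| ≤ 17|s − 7| < ε provided |s − 7| < ε/17.
Choosing δ = min(2, ε/17) ensures both conditions, hence |(-s^2 - s - 5) + 61| < ε.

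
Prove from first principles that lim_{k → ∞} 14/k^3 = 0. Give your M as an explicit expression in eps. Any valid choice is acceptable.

M = (14/eps)^{1/3}

Let eps > 0 be given. For k ≥ 1, |14/k^3 − 0| = 14/k^3.
14/k^3 < eps ⇔ k^3 > 14/eps ⇔ k > (14/eps)^{1/3}.
Take M = (14/eps)^{1/3}. Then k > M implies 14/k^3 < eps.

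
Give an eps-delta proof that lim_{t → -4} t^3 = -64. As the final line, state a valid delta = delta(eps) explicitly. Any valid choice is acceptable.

Suppose eps > 0. We seek delta > 0 with 0 < |t + 4| < delta ⇒ |t^3 + 64| < eps.
Factor: t^3 + 64 = (t + 4)(t^2 - 4t + 16), so |t^3 + 64| = |t + 4|·|t^2 - 4t + 16|.
Impose delta ≤ 1 so that |t| < 5; then |t^2 - 4t + 16| ≤ 61.
Hence |t^3 + 64| ≤ 61|t + 4|, which is < eps once |t + 4| < eps/61.
Take delta = min(1, eps/61). If 0 < |t + 4| < delta then both bounds hold and |t^3 + 64| ≤ 61|t + 4| < 61·(eps/61) = eps.

delta = min(1, eps/61)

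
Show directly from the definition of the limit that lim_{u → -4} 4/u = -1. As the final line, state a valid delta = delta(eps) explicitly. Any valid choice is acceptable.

Let eps > 0 be given. We seek delta > 0 such that 0 < |u + 4| < delta implies |4/u + 1| < eps.
|4/u + 1| = 4·|-4 − u|/(4·|u|) = 4|u + 4|/(4|u|).
Require delta ≤ 2 so that |u| > 4 − 2 = 2, hence 4|u| > 8.
Then |4/u + 1| < 4|u + 4|/8, which is < eps when |u + 4| < 2eps.
Take delta = min(2, 2eps). Then 0 < |u + 4| < delta gives both |u + 4| < 2 and |u + 4| < 2eps, so |4/u + 1| < eps.

delta = min(2, 2eps)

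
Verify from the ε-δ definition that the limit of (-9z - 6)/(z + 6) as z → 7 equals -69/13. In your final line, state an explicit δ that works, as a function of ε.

δ = min(13/2, (169/96)ε)

Let ε > 0. We want δ > 0 with 0 < |z − 7| < δ ⇒ |(-9z - 6)/(z + 6) + 69/13| < ε.
Combining over a common denominator, (-9z - 6)/(z + 6) + 69/13 = [(-9z - 6)·13 − (-69)·(z + 6)] / [13·(z + 6)] = -48(z − 7) / (13(z + 6)).
So |(-9z - 6)/(z + 6) + 69/13| = 48|z − 7| / (13·|z + 6|).
Restrict δ ≤ 13/2. Then |z − 7| < 13/2 gives |z + 6| = |(z − 7) + 13| ≥ 13 − 13/2 = 13/2.
Hence |(-9z - 6)/(z + 6) + 69/13| < 48|z − 7|/(13·(13/2)) = (96/169)|z − 7|, which is < ε once |z − 7| < (169/96)ε.
Take δ = min(13/2, (169/96)ε). Then 0 < |z − 7| < δ forces both bounds, so |(-9z - 6)/(z + 6) + 69/13| < ε.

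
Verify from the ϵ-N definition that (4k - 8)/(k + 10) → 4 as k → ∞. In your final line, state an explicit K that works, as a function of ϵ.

K = 48/ϵ

Let ϵ > 0 be given. For k ≥ 1, |(4k - 8)/(k + 10) − 4| = |-48|/((k + 10)) = 48/((k + 10)).
Since k + 10 ≥ k for k ≥ 1, this is ≤ 48/(k) = 48/k.
So |(4k - 8)/(k + 10) − 4| < ϵ whenever k > 48/ϵ.
Take K = 48/ϵ. If k > K then |(4k - 8)/(k + 10) − 4| ≤ 48/k < ϵ.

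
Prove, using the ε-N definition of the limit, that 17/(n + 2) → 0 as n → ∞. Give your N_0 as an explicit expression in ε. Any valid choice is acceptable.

N_0 = 17/ε

Fix ε > 0. For n ≥ 1, |17/(n + 2) − 0| = 17/(n + 2) ≤ 17/n.
We need 17/n < ε, i.e. n > 17/ε.
Take N_0 = 17/ε. If n > N_0 then |17/(n + 2)| ≤ 17/n < ε.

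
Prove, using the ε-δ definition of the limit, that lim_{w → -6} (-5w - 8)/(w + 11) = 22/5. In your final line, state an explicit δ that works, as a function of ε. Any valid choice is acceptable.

Let ε > 0 be given. We want δ > 0 with 0 < |w + 6| < δ ⇒ |(-5w - 8)/(w + 11) − (22/5)| < ε.
Combining over a common denominator, (-5w - 8)/(w + 11) − (22/5) = [(-5w - 8)·5 − 22·(w + 11)] / [5·(w + 11)] = -47(w + 6) / (5(w + 11)).
So |(-5w - 8)/(w + 11) − (22/5)| = 47|w + 6| / (5·|w + 11|).
Restrict δ ≤ 5/2. Then |w + 6| < 5/2 gives |w + 11| = |(w + 6) + 5| ≥ 5 − 5/2 = 5/2.
Hence |(-5w - 8)/(w + 11) − (22/5)| < 47|w + 6|/(5·(5/2)) = (94/25)|w + 6|, which is < ε once |w + 6| < (25/94)ε.
Take δ = min(5/2, (25/94)ε). Then 0 < |w + 6| < δ forces both bounds, so |(-5w - 8)/(w + 11) − (22/5)| < ε.

δ = min(5/2, (25/94)ε)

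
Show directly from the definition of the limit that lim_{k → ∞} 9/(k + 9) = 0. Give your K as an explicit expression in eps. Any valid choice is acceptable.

Let eps > 0. For k ≥ 1, |9/(k + 9) − 0| = 9/(k + 9) ≤ 9/k.
We need 9/k < eps, i.e. k > 9/eps.
Take K = 9/eps. If k > K then |9/(k + 9)| ≤ 9/k < eps.

K = 9/eps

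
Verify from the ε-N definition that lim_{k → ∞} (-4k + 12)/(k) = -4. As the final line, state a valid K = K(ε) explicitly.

Suppose ε > 0. For k ≥ 1, |(-4k + 12)/(k) + 4| = |12|/((k)) = 12/((k)).
Since k ≥ k for k ≥ 1, this is ≤ 12/(k) = 12/k.
So |(-4k + 12)/(k) + 4| < ε whenever k > 12/ε.
Take K = 12/ε. If k > K then |(-4k + 12)/(k) + 4| ≤ 12/k < ε.

K = 12/ε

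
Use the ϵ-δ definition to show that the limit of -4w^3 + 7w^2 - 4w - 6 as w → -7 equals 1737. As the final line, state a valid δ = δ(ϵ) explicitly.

Let ϵ > 0. We want δ > 0 such that 0 < |w + 7| < δ implies |(-4w^3 + 7w^2 - 4w - 6) − 1737| < ϵ.
(-4w^3 + 7w^2 - 4w - 6) − 1737 = -4w^3 + 7w^2 - 4w - 1743 = (w + 7)(-4w^2 + 35w - 249).
So |(-4w^3 + 7w^2 - 4w - 6) − 1737| = |w + 7|·|-4w^2 + 35w - 249|.
Assume first that |w + 7| < 2, so |w| < 9. Then |-4w^2 + 35w - 249| ≤ 4·9^2 + 35·9 + 249 = 888.
Hence |(-4w^3 + 7w^2 - 4w - 6) − 1737| ≤ 888|w + 7| < ϵ provided |w + 7| < ϵ/888.
Choosing δ = min(2, ϵ/888) ensures both conditions, hence |(-4w^3 + 7w^2 - 4w - 6) − 1737| < ϵ.

δ = min(2, ϵ/888)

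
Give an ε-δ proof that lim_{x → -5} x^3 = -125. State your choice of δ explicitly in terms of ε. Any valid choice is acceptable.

Let ε > 0 be given. We seek δ > 0 with 0 < |x + 5| < δ ⇒ |x^3 + 125| < ε.
Factor: x^3 + 125 = (x + 5)(x^2 - 5x + 25), so |x^3 + 125| = |x + 5|·|x^2 - 5x + 25|.
Restrict δ ≤ 2. Then |x + 5| < 2 gives |x| < 7, so by the triangle inequality |x^2 - 5x + 25| ≤ 7^2 + 5·7 + 25 = 109.
Hence |x^3 + 125| ≤ 109|x + 5|, which is < ε once |x + 5| < ε/109.
Take δ = min(2, ε/109). If 0 < |x + 5| < δ then both bounds hold and |x^3 + 125| ≤ 109|x + 5| < 109·(ε/109) = ε.

δ = min(2, ε/109)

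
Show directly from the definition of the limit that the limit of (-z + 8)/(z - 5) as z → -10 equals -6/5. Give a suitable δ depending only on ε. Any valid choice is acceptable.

Suppose ε > 0. We want δ > 0 with 0 < |z + 10| < δ ⇒ |(-z + 8)/(z - 5) + 6/5| < ε.
Combining over a common denominator, (-z + 8)/(z - 5) + 6/5 = [(-z + 8)·(-15) − 18·(z - 5)] / [(-15)·(z - 5)] = -3(z + 10) / ((-15)(z - 5)).
So |(-z + 8)/(z - 5) + 6/5| = 3|z + 10| / (15·|z − 5|).
Restrict δ ≤ 15/2. Then |z + 10| < 15/2 gives |z − 5| = |(z + 10) + (-15)| ≥ 15 − 15/2 = 15/2.
Hence |(-z + 8)/(z - 5) + 6/5| < 3|z + 10|/(15·(15/2)) = (2/75)|z + 10|, which is < ε once |z + 10| < (75/2)ε.
Take δ = min(15/2, (75/2)ε). Then 0 < |z + 10| < δ forces both bounds, so |(-z + 8)/(z - 5) + 6/5| < ε.

δ = min(15/2, (75/2)ε)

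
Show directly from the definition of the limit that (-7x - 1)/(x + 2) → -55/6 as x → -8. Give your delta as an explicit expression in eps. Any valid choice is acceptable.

Suppose eps > 0. We want delta > 0 with 0 < |x + 8| < delta ⇒ |(-7x - 1)/(x + 2) + 55/6| < eps.
Combining over a common denominator, (-7x - 1)/(x + 2) + 55/6 = [(-7x - 1)·(-6) − 55·(x + 2)] / [(-6)·(x + 2)] = -13(x + 8) / ((-6)(x + 2)).
So |(-7x - 1)/(x + 2) + 55/6| = 13|x + 8| / (6·|x + 2|).
Restrict delta ≤ 3. Then |x + 8| < 3 gives |x + 2| = |(x + 8) + (-6)| ≥ 6 − 3 = 3.
Hence |(-7x - 1)/(x + 2) + 55/6| < 13|x + 8|/(6·3) = (13/18)|x + 8|, which is < eps once |x + 8| < (18/13)eps.
Take delta = min(3, (18/13)eps). Then 0 < |x + 8| < delta forces both bounds, so |(-7x - 1)/(x + 2) + 55/6| < eps.

delta = min(3, (18/13)eps)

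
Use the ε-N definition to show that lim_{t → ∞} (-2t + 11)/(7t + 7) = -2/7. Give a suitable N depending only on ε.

Let ε > 0 be given. We seek N > 0 such that t > N implies |(-2t + 11)/(7t + 7) + 2/7| < ε.
(-2t + 11)/(7t + 7) + 2/7 = (7(-2t + 11) − (-2)(7t + 7)) / (7(7t + 7)) = 91/(7(7t + 7)).
For t > 0 we have 7t + 7 > 7t, so |(-2t + 11)/(7t + 7) + 2/7| = 91/(7(7t + 7)) < 91/(7·7t) = (13/7)/t.
Thus |(-2t + 11)/(7t + 7) + 2/7| < ε whenever t > (13/7)/ε.
Take N = (13/7)/ε. If t > N then |(-2t + 11)/(7t + 7) + 2/7| < (13/7)/t < ε.

N = (13/7)/ε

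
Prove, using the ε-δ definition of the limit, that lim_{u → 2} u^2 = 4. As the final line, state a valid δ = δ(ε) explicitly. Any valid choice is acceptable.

δ = min(1, ε/5)

Suppose ε > 0. We seek δ > 0 with 0 < |u − 2| < δ ⇒ |u^2 − 4| < ε.
Factor: u^2 − 4 = (u − 2)(u + 2), so |u^2 − 4| = |u − 2|·|u + 2|.
Impose δ ≤ 1 so that |u| < 3; then |u + 2| ≤ 5.
Hence |u^2 − 4| ≤ 5|u − 2|, which is < ε once |u − 2| < ε/5.
Take δ = min(1, ε/5). If 0 < |u − 2| < δ then both bounds hold and |u^2 − 4| ≤ 5|u − 2| < 5·(ε/5) = ε.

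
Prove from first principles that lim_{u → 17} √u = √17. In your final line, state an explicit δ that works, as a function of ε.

δ = min(17, √17·ε)

Let ε > 0. We want δ > 0 such that 0 < |u − 17| < δ implies |√u − √17| < ε.
Rationalise: √u − √17 = (u − 17)/(√u + √17), so |√u − √17| = |u − 17|/(√u + √17).
Restrict δ ≤ 17 so that |u − 17| < 17 forces u > 0, and then √u + √17 > √17.
Hence |√u − √17| < |u − 17|/√17, which is < ε once |u − 17| < √17·ε.
Take δ = min(17, √17·ε). If 0 < |u − 17| < δ then u > 0 and |√u − √17| < |u − 17|/√17 < ε.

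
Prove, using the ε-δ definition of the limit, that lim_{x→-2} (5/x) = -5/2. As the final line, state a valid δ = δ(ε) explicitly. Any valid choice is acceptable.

δ = min(1, (2/5)ε)

Fix ε > 0. We seek δ > 0 such that 0 < |x + 2| < δ implies |5/x + 5/2| < ε.
|5/x + 5/2| = 5·|-2 − x|/(2·|x|) = 5|x + 2|/(2|x|).
Require δ ≤ 1 so that |x| > 2 − 1 = 1, hence 2|x| > 2.
Then |5/x + 5/2| < 5|x + 2|/2, which is < ε when |x + 2| < (2/5)ε.
Take δ = min(1, (2/5)ε). Then 0 < |x + 2| < δ gives both |x + 2| < 1 and |x + 2| < (2/5)ε, so |5/x + 5/2| < ε.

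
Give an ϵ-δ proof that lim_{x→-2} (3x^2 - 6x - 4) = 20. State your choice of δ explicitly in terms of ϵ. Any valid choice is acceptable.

Fix ϵ > 0. We want δ > 0 such that 0 < |x + 2| < δ implies |(3x^2 - 6x - 4) − 20| < ϵ.
(3x^2 - 6x - 4) − 20 = 3x^2 - 6x - 24 = (x + 2)(3x - 12).
So |(3x^2 - 6x - 4) − 20| = |x + 2|·|3x - 12|.
Require δ ≤ 1. Then |x + 2| < 1 gives |x| < 3, and by the triangle inequality |3x - 12| ≤ 3·3 + 12 = 21.
Hence |(3x^2 - 6x - 4) − 20| ≤ 21|x + 2| < ϵ provided |x + 2| < ϵ/21.
Choosing δ = min(1, ϵ/21) ensures both conditions, hence |(3x^2 - 6x - 4) − 20| < ϵ.

δ = min(1, ϵ/21)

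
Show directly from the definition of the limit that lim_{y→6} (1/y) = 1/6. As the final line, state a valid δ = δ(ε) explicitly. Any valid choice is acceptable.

δ = min(3, 18ε)

Let ε > 0. We seek δ > 0 such that 0 < |y − 6| < δ implies |1/y − (1/6)| < ε.
|1/y − (1/6)| = |6 − y|/(6·|y|) = |y − 6|/(6|y|).
Require δ ≤ 3 so that |y| > 6 − 3 = 3, hence 6|y| > 18.
Then |1/y − (1/6)| < |y − 6|/18, which is < ε when |y − 6| < 18ε.
Take δ = min(3, 18ε). Then 0 < |y − 6| < δ gives both |y − 6| < 3 and |y − 6| < 18ε, so |1/y − (1/6)| < ε.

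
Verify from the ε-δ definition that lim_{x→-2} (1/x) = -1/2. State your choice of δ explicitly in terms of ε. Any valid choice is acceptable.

δ = min(1, 2ε)

Suppose ε > 0. We seek δ > 0 such that 0 < |x + 2| < δ implies |1/x + 1/2| < ε.
|1/x + 1/2| = |-2 − x|/(2·|x|) = |x + 2|/(2|x|).
Require δ ≤ 1 so that |x| > 2 − 1 = 1, hence 2|x| > 2.
Then |1/x + 1/2| < |x + 2|/2, which is < ε when |x + 2| < 2ε.
Take δ = min(1, 2ε). Then 0 < |x + 2| < δ gives both |x + 2| < 1 and |x + 2| < 2ε, so |1/x + 1/2| < ε.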